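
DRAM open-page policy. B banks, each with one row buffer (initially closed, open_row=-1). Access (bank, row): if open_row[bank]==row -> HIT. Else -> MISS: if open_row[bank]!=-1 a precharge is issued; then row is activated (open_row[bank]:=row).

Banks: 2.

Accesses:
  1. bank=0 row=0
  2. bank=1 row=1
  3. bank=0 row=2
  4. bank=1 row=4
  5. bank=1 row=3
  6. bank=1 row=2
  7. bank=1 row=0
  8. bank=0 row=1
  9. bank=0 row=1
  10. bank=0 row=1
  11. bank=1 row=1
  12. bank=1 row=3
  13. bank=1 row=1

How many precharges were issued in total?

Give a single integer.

Answer: 9

Derivation:
Acc 1: bank0 row0 -> MISS (open row0); precharges=0
Acc 2: bank1 row1 -> MISS (open row1); precharges=0
Acc 3: bank0 row2 -> MISS (open row2); precharges=1
Acc 4: bank1 row4 -> MISS (open row4); precharges=2
Acc 5: bank1 row3 -> MISS (open row3); precharges=3
Acc 6: bank1 row2 -> MISS (open row2); precharges=4
Acc 7: bank1 row0 -> MISS (open row0); precharges=5
Acc 8: bank0 row1 -> MISS (open row1); precharges=6
Acc 9: bank0 row1 -> HIT
Acc 10: bank0 row1 -> HIT
Acc 11: bank1 row1 -> MISS (open row1); precharges=7
Acc 12: bank1 row3 -> MISS (open row3); precharges=8
Acc 13: bank1 row1 -> MISS (open row1); precharges=9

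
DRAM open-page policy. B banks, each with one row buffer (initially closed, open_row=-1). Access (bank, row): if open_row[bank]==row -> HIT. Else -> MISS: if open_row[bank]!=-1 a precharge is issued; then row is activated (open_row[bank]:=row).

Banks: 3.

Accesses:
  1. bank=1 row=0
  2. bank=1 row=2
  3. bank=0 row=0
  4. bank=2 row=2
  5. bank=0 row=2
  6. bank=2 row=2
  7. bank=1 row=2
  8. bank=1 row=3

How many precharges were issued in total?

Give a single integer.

Acc 1: bank1 row0 -> MISS (open row0); precharges=0
Acc 2: bank1 row2 -> MISS (open row2); precharges=1
Acc 3: bank0 row0 -> MISS (open row0); precharges=1
Acc 4: bank2 row2 -> MISS (open row2); precharges=1
Acc 5: bank0 row2 -> MISS (open row2); precharges=2
Acc 6: bank2 row2 -> HIT
Acc 7: bank1 row2 -> HIT
Acc 8: bank1 row3 -> MISS (open row3); precharges=3

Answer: 3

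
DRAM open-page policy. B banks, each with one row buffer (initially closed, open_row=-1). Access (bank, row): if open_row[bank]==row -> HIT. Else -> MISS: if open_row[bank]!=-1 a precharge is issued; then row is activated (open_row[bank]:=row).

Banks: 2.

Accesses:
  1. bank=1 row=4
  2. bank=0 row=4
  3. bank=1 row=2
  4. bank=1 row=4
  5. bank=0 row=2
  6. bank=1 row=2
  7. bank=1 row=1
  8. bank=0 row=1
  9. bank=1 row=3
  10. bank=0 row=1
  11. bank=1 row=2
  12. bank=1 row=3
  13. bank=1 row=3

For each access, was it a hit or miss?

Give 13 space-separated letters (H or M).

Acc 1: bank1 row4 -> MISS (open row4); precharges=0
Acc 2: bank0 row4 -> MISS (open row4); precharges=0
Acc 3: bank1 row2 -> MISS (open row2); precharges=1
Acc 4: bank1 row4 -> MISS (open row4); precharges=2
Acc 5: bank0 row2 -> MISS (open row2); precharges=3
Acc 6: bank1 row2 -> MISS (open row2); precharges=4
Acc 7: bank1 row1 -> MISS (open row1); precharges=5
Acc 8: bank0 row1 -> MISS (open row1); precharges=6
Acc 9: bank1 row3 -> MISS (open row3); precharges=7
Acc 10: bank0 row1 -> HIT
Acc 11: bank1 row2 -> MISS (open row2); precharges=8
Acc 12: bank1 row3 -> MISS (open row3); precharges=9
Acc 13: bank1 row3 -> HIT

Answer: M M M M M M M M M H M M H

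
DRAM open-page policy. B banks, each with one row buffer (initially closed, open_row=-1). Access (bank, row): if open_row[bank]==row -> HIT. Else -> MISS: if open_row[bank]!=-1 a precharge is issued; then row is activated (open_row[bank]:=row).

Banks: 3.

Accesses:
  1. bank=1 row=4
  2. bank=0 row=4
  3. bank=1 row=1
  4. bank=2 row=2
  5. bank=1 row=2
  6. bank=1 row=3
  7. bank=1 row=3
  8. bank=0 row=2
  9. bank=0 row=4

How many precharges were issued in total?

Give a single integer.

Answer: 5

Derivation:
Acc 1: bank1 row4 -> MISS (open row4); precharges=0
Acc 2: bank0 row4 -> MISS (open row4); precharges=0
Acc 3: bank1 row1 -> MISS (open row1); precharges=1
Acc 4: bank2 row2 -> MISS (open row2); precharges=1
Acc 5: bank1 row2 -> MISS (open row2); precharges=2
Acc 6: bank1 row3 -> MISS (open row3); precharges=3
Acc 7: bank1 row3 -> HIT
Acc 8: bank0 row2 -> MISS (open row2); precharges=4
Acc 9: bank0 row4 -> MISS (open row4); precharges=5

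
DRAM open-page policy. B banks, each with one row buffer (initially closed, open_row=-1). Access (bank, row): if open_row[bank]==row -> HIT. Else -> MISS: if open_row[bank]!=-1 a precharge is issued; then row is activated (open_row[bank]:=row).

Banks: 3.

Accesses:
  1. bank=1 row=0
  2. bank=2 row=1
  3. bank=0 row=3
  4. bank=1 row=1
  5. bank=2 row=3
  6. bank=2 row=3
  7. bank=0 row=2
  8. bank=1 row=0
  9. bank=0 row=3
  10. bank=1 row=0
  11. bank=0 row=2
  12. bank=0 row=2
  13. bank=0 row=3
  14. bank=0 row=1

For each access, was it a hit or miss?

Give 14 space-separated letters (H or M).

Answer: M M M M M H M M M H M H M M

Derivation:
Acc 1: bank1 row0 -> MISS (open row0); precharges=0
Acc 2: bank2 row1 -> MISS (open row1); precharges=0
Acc 3: bank0 row3 -> MISS (open row3); precharges=0
Acc 4: bank1 row1 -> MISS (open row1); precharges=1
Acc 5: bank2 row3 -> MISS (open row3); precharges=2
Acc 6: bank2 row3 -> HIT
Acc 7: bank0 row2 -> MISS (open row2); precharges=3
Acc 8: bank1 row0 -> MISS (open row0); precharges=4
Acc 9: bank0 row3 -> MISS (open row3); precharges=5
Acc 10: bank1 row0 -> HIT
Acc 11: bank0 row2 -> MISS (open row2); precharges=6
Acc 12: bank0 row2 -> HIT
Acc 13: bank0 row3 -> MISS (open row3); precharges=7
Acc 14: bank0 row1 -> MISS (open row1); precharges=8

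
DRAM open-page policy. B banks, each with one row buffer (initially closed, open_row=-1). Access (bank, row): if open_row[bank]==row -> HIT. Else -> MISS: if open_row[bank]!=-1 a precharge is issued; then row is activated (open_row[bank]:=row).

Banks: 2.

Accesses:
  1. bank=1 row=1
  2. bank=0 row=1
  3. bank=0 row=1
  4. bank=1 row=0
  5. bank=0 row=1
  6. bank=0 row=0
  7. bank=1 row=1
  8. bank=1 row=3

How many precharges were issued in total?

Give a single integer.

Answer: 4

Derivation:
Acc 1: bank1 row1 -> MISS (open row1); precharges=0
Acc 2: bank0 row1 -> MISS (open row1); precharges=0
Acc 3: bank0 row1 -> HIT
Acc 4: bank1 row0 -> MISS (open row0); precharges=1
Acc 5: bank0 row1 -> HIT
Acc 6: bank0 row0 -> MISS (open row0); precharges=2
Acc 7: bank1 row1 -> MISS (open row1); precharges=3
Acc 8: bank1 row3 -> MISS (open row3); precharges=4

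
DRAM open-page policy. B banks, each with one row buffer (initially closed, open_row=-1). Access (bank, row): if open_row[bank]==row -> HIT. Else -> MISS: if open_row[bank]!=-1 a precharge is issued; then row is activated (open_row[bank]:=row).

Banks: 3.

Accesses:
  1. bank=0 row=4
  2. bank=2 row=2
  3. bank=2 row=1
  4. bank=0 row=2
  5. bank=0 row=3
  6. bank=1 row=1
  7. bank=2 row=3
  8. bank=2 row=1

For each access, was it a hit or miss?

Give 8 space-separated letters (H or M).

Acc 1: bank0 row4 -> MISS (open row4); precharges=0
Acc 2: bank2 row2 -> MISS (open row2); precharges=0
Acc 3: bank2 row1 -> MISS (open row1); precharges=1
Acc 4: bank0 row2 -> MISS (open row2); precharges=2
Acc 5: bank0 row3 -> MISS (open row3); precharges=3
Acc 6: bank1 row1 -> MISS (open row1); precharges=3
Acc 7: bank2 row3 -> MISS (open row3); precharges=4
Acc 8: bank2 row1 -> MISS (open row1); precharges=5

Answer: M M M M M M M M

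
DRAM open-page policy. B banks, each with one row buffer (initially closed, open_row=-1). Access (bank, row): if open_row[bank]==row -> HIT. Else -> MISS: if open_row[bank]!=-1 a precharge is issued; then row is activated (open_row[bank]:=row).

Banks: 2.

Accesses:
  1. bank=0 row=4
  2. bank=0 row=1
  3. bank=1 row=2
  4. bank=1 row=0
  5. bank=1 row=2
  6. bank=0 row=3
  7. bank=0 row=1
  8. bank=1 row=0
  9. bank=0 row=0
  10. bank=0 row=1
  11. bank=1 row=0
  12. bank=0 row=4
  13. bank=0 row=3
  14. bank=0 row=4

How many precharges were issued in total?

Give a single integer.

Acc 1: bank0 row4 -> MISS (open row4); precharges=0
Acc 2: bank0 row1 -> MISS (open row1); precharges=1
Acc 3: bank1 row2 -> MISS (open row2); precharges=1
Acc 4: bank1 row0 -> MISS (open row0); precharges=2
Acc 5: bank1 row2 -> MISS (open row2); precharges=3
Acc 6: bank0 row3 -> MISS (open row3); precharges=4
Acc 7: bank0 row1 -> MISS (open row1); precharges=5
Acc 8: bank1 row0 -> MISS (open row0); precharges=6
Acc 9: bank0 row0 -> MISS (open row0); precharges=7
Acc 10: bank0 row1 -> MISS (open row1); precharges=8
Acc 11: bank1 row0 -> HIT
Acc 12: bank0 row4 -> MISS (open row4); precharges=9
Acc 13: bank0 row3 -> MISS (open row3); precharges=10
Acc 14: bank0 row4 -> MISS (open row4); precharges=11

Answer: 11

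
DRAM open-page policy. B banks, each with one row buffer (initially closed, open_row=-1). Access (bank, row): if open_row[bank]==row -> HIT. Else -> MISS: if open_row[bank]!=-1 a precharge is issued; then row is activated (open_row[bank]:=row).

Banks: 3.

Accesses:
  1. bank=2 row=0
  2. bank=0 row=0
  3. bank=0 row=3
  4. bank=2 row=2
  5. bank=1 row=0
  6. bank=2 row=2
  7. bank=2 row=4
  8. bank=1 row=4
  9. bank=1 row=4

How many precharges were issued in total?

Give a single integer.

Acc 1: bank2 row0 -> MISS (open row0); precharges=0
Acc 2: bank0 row0 -> MISS (open row0); precharges=0
Acc 3: bank0 row3 -> MISS (open row3); precharges=1
Acc 4: bank2 row2 -> MISS (open row2); precharges=2
Acc 5: bank1 row0 -> MISS (open row0); precharges=2
Acc 6: bank2 row2 -> HIT
Acc 7: bank2 row4 -> MISS (open row4); precharges=3
Acc 8: bank1 row4 -> MISS (open row4); precharges=4
Acc 9: bank1 row4 -> HIT

Answer: 4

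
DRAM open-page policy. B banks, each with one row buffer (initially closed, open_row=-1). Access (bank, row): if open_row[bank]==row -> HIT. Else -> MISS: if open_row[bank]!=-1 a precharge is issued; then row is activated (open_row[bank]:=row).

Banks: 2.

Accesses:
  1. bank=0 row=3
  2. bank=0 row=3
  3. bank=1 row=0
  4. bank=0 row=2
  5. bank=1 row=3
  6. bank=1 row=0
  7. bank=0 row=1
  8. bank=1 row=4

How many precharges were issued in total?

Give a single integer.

Acc 1: bank0 row3 -> MISS (open row3); precharges=0
Acc 2: bank0 row3 -> HIT
Acc 3: bank1 row0 -> MISS (open row0); precharges=0
Acc 4: bank0 row2 -> MISS (open row2); precharges=1
Acc 5: bank1 row3 -> MISS (open row3); precharges=2
Acc 6: bank1 row0 -> MISS (open row0); precharges=3
Acc 7: bank0 row1 -> MISS (open row1); precharges=4
Acc 8: bank1 row4 -> MISS (open row4); precharges=5

Answer: 5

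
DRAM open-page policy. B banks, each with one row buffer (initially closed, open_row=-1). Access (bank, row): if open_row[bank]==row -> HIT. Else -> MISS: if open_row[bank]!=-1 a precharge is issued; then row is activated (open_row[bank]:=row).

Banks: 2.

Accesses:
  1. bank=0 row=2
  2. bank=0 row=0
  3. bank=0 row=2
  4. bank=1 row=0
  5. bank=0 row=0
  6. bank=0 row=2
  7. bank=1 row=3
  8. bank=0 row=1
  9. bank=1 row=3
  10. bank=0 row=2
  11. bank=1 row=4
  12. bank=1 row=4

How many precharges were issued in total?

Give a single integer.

Answer: 8

Derivation:
Acc 1: bank0 row2 -> MISS (open row2); precharges=0
Acc 2: bank0 row0 -> MISS (open row0); precharges=1
Acc 3: bank0 row2 -> MISS (open row2); precharges=2
Acc 4: bank1 row0 -> MISS (open row0); precharges=2
Acc 5: bank0 row0 -> MISS (open row0); precharges=3
Acc 6: bank0 row2 -> MISS (open row2); precharges=4
Acc 7: bank1 row3 -> MISS (open row3); precharges=5
Acc 8: bank0 row1 -> MISS (open row1); precharges=6
Acc 9: bank1 row3 -> HIT
Acc 10: bank0 row2 -> MISS (open row2); precharges=7
Acc 11: bank1 row4 -> MISS (open row4); precharges=8
Acc 12: bank1 row4 -> HIT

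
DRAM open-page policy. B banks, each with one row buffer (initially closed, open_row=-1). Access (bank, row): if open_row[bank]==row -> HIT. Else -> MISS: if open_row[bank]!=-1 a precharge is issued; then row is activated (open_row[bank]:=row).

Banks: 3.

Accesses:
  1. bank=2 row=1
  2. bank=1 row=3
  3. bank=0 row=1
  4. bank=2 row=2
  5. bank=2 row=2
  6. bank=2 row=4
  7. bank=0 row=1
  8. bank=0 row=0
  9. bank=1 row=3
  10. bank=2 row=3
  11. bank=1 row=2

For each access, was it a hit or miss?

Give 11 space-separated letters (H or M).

Acc 1: bank2 row1 -> MISS (open row1); precharges=0
Acc 2: bank1 row3 -> MISS (open row3); precharges=0
Acc 3: bank0 row1 -> MISS (open row1); precharges=0
Acc 4: bank2 row2 -> MISS (open row2); precharges=1
Acc 5: bank2 row2 -> HIT
Acc 6: bank2 row4 -> MISS (open row4); precharges=2
Acc 7: bank0 row1 -> HIT
Acc 8: bank0 row0 -> MISS (open row0); precharges=3
Acc 9: bank1 row3 -> HIT
Acc 10: bank2 row3 -> MISS (open row3); precharges=4
Acc 11: bank1 row2 -> MISS (open row2); precharges=5

Answer: M M M M H M H M H M M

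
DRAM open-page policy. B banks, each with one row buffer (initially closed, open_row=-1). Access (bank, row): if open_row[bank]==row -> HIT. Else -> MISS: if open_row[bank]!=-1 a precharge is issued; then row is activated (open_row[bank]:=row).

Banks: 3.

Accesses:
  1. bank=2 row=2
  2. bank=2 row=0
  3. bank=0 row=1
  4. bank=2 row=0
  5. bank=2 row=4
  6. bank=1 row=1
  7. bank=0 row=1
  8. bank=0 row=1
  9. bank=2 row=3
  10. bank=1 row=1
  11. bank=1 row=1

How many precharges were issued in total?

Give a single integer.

Acc 1: bank2 row2 -> MISS (open row2); precharges=0
Acc 2: bank2 row0 -> MISS (open row0); precharges=1
Acc 3: bank0 row1 -> MISS (open row1); precharges=1
Acc 4: bank2 row0 -> HIT
Acc 5: bank2 row4 -> MISS (open row4); precharges=2
Acc 6: bank1 row1 -> MISS (open row1); precharges=2
Acc 7: bank0 row1 -> HIT
Acc 8: bank0 row1 -> HIT
Acc 9: bank2 row3 -> MISS (open row3); precharges=3
Acc 10: bank1 row1 -> HIT
Acc 11: bank1 row1 -> HIT

Answer: 3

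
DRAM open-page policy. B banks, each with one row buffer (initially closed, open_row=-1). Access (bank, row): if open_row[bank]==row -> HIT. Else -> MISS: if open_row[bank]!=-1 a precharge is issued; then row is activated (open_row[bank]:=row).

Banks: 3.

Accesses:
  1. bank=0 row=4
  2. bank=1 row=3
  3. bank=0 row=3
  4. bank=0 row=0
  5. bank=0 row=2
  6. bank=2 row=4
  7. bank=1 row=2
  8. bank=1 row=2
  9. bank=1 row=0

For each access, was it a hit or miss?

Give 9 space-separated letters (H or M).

Acc 1: bank0 row4 -> MISS (open row4); precharges=0
Acc 2: bank1 row3 -> MISS (open row3); precharges=0
Acc 3: bank0 row3 -> MISS (open row3); precharges=1
Acc 4: bank0 row0 -> MISS (open row0); precharges=2
Acc 5: bank0 row2 -> MISS (open row2); precharges=3
Acc 6: bank2 row4 -> MISS (open row4); precharges=3
Acc 7: bank1 row2 -> MISS (open row2); precharges=4
Acc 8: bank1 row2 -> HIT
Acc 9: bank1 row0 -> MISS (open row0); precharges=5

Answer: M M M M M M M H M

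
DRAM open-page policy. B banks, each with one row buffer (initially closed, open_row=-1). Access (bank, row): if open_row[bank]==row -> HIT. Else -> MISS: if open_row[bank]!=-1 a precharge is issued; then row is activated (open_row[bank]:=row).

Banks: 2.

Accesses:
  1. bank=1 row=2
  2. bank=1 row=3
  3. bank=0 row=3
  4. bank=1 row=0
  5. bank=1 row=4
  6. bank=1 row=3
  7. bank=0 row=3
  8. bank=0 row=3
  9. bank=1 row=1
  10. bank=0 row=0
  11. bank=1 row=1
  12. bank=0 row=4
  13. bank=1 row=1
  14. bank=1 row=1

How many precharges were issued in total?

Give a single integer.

Answer: 7

Derivation:
Acc 1: bank1 row2 -> MISS (open row2); precharges=0
Acc 2: bank1 row3 -> MISS (open row3); precharges=1
Acc 3: bank0 row3 -> MISS (open row3); precharges=1
Acc 4: bank1 row0 -> MISS (open row0); precharges=2
Acc 5: bank1 row4 -> MISS (open row4); precharges=3
Acc 6: bank1 row3 -> MISS (open row3); precharges=4
Acc 7: bank0 row3 -> HIT
Acc 8: bank0 row3 -> HIT
Acc 9: bank1 row1 -> MISS (open row1); precharges=5
Acc 10: bank0 row0 -> MISS (open row0); precharges=6
Acc 11: bank1 row1 -> HIT
Acc 12: bank0 row4 -> MISS (open row4); precharges=7
Acc 13: bank1 row1 -> HIT
Acc 14: bank1 row1 -> HIT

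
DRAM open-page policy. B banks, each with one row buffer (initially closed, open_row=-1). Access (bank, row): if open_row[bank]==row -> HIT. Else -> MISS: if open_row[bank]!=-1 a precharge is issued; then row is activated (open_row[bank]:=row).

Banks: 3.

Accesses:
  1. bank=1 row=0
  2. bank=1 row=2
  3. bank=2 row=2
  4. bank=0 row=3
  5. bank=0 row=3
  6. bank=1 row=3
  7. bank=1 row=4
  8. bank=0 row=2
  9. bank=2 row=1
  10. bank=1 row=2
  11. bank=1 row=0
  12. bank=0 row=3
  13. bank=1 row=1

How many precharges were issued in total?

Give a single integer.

Answer: 9

Derivation:
Acc 1: bank1 row0 -> MISS (open row0); precharges=0
Acc 2: bank1 row2 -> MISS (open row2); precharges=1
Acc 3: bank2 row2 -> MISS (open row2); precharges=1
Acc 4: bank0 row3 -> MISS (open row3); precharges=1
Acc 5: bank0 row3 -> HIT
Acc 6: bank1 row3 -> MISS (open row3); precharges=2
Acc 7: bank1 row4 -> MISS (open row4); precharges=3
Acc 8: bank0 row2 -> MISS (open row2); precharges=4
Acc 9: bank2 row1 -> MISS (open row1); precharges=5
Acc 10: bank1 row2 -> MISS (open row2); precharges=6
Acc 11: bank1 row0 -> MISS (open row0); precharges=7
Acc 12: bank0 row3 -> MISS (open row3); precharges=8
Acc 13: bank1 row1 -> MISS (open row1); precharges=9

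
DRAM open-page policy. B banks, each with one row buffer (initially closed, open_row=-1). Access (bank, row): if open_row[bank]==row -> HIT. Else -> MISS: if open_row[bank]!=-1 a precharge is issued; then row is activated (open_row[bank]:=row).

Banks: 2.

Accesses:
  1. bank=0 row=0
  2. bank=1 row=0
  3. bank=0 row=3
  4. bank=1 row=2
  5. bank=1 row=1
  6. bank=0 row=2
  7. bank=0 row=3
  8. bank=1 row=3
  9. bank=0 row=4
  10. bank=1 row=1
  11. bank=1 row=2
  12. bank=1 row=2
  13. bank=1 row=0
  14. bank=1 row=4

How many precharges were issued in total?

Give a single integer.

Answer: 11

Derivation:
Acc 1: bank0 row0 -> MISS (open row0); precharges=0
Acc 2: bank1 row0 -> MISS (open row0); precharges=0
Acc 3: bank0 row3 -> MISS (open row3); precharges=1
Acc 4: bank1 row2 -> MISS (open row2); precharges=2
Acc 5: bank1 row1 -> MISS (open row1); precharges=3
Acc 6: bank0 row2 -> MISS (open row2); precharges=4
Acc 7: bank0 row3 -> MISS (open row3); precharges=5
Acc 8: bank1 row3 -> MISS (open row3); precharges=6
Acc 9: bank0 row4 -> MISS (open row4); precharges=7
Acc 10: bank1 row1 -> MISS (open row1); precharges=8
Acc 11: bank1 row2 -> MISS (open row2); precharges=9
Acc 12: bank1 row2 -> HIT
Acc 13: bank1 row0 -> MISS (open row0); precharges=10
Acc 14: bank1 row4 -> MISS (open row4); precharges=11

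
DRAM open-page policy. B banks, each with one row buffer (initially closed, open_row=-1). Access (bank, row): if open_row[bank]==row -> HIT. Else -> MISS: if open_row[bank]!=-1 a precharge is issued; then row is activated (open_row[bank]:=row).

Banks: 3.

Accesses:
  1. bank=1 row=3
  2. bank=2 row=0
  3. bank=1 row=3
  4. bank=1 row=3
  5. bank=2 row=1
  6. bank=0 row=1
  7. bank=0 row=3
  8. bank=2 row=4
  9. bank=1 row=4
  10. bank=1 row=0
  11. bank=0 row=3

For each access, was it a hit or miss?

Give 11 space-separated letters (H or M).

Answer: M M H H M M M M M M H

Derivation:
Acc 1: bank1 row3 -> MISS (open row3); precharges=0
Acc 2: bank2 row0 -> MISS (open row0); precharges=0
Acc 3: bank1 row3 -> HIT
Acc 4: bank1 row3 -> HIT
Acc 5: bank2 row1 -> MISS (open row1); precharges=1
Acc 6: bank0 row1 -> MISS (open row1); precharges=1
Acc 7: bank0 row3 -> MISS (open row3); precharges=2
Acc 8: bank2 row4 -> MISS (open row4); precharges=3
Acc 9: bank1 row4 -> MISS (open row4); precharges=4
Acc 10: bank1 row0 -> MISS (open row0); precharges=5
Acc 11: bank0 row3 -> HIT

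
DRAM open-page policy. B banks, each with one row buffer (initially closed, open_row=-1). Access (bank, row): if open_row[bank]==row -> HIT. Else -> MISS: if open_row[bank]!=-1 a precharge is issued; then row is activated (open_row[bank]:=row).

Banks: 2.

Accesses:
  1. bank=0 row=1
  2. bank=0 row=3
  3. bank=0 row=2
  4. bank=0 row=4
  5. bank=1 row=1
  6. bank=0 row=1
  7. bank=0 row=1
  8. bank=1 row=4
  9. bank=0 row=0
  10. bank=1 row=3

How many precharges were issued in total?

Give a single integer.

Answer: 7

Derivation:
Acc 1: bank0 row1 -> MISS (open row1); precharges=0
Acc 2: bank0 row3 -> MISS (open row3); precharges=1
Acc 3: bank0 row2 -> MISS (open row2); precharges=2
Acc 4: bank0 row4 -> MISS (open row4); precharges=3
Acc 5: bank1 row1 -> MISS (open row1); precharges=3
Acc 6: bank0 row1 -> MISS (open row1); precharges=4
Acc 7: bank0 row1 -> HIT
Acc 8: bank1 row4 -> MISS (open row4); precharges=5
Acc 9: bank0 row0 -> MISS (open row0); precharges=6
Acc 10: bank1 row3 -> MISS (open row3); precharges=7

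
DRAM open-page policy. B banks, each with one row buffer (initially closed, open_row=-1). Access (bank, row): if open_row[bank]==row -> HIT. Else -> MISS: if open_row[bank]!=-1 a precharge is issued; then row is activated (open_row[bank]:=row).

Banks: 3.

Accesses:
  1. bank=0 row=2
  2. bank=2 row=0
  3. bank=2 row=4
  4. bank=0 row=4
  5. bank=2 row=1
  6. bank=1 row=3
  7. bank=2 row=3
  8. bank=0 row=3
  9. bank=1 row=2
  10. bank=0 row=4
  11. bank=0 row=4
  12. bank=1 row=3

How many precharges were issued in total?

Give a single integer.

Answer: 8

Derivation:
Acc 1: bank0 row2 -> MISS (open row2); precharges=0
Acc 2: bank2 row0 -> MISS (open row0); precharges=0
Acc 3: bank2 row4 -> MISS (open row4); precharges=1
Acc 4: bank0 row4 -> MISS (open row4); precharges=2
Acc 5: bank2 row1 -> MISS (open row1); precharges=3
Acc 6: bank1 row3 -> MISS (open row3); precharges=3
Acc 7: bank2 row3 -> MISS (open row3); precharges=4
Acc 8: bank0 row3 -> MISS (open row3); precharges=5
Acc 9: bank1 row2 -> MISS (open row2); precharges=6
Acc 10: bank0 row4 -> MISS (open row4); precharges=7
Acc 11: bank0 row4 -> HIT
Acc 12: bank1 row3 -> MISS (open row3); precharges=8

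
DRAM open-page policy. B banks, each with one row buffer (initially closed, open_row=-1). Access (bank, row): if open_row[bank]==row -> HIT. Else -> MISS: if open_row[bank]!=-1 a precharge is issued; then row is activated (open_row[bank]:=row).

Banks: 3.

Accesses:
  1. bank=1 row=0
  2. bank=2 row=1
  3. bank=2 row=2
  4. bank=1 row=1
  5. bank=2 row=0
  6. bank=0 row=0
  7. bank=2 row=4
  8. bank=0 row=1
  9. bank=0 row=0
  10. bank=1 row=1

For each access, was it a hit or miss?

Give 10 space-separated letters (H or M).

Acc 1: bank1 row0 -> MISS (open row0); precharges=0
Acc 2: bank2 row1 -> MISS (open row1); precharges=0
Acc 3: bank2 row2 -> MISS (open row2); precharges=1
Acc 4: bank1 row1 -> MISS (open row1); precharges=2
Acc 5: bank2 row0 -> MISS (open row0); precharges=3
Acc 6: bank0 row0 -> MISS (open row0); precharges=3
Acc 7: bank2 row4 -> MISS (open row4); precharges=4
Acc 8: bank0 row1 -> MISS (open row1); precharges=5
Acc 9: bank0 row0 -> MISS (open row0); precharges=6
Acc 10: bank1 row1 -> HIT

Answer: M M M M M M M M M H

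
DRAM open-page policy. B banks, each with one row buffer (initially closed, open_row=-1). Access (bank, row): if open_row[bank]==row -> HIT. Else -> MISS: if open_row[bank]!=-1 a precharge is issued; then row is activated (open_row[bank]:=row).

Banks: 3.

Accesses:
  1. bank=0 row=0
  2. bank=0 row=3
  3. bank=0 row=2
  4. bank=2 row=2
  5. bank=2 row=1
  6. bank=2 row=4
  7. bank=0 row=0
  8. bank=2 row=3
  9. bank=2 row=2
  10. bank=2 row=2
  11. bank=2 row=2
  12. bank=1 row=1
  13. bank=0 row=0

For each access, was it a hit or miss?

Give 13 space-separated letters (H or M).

Answer: M M M M M M M M M H H M H

Derivation:
Acc 1: bank0 row0 -> MISS (open row0); precharges=0
Acc 2: bank0 row3 -> MISS (open row3); precharges=1
Acc 3: bank0 row2 -> MISS (open row2); precharges=2
Acc 4: bank2 row2 -> MISS (open row2); precharges=2
Acc 5: bank2 row1 -> MISS (open row1); precharges=3
Acc 6: bank2 row4 -> MISS (open row4); precharges=4
Acc 7: bank0 row0 -> MISS (open row0); precharges=5
Acc 8: bank2 row3 -> MISS (open row3); precharges=6
Acc 9: bank2 row2 -> MISS (open row2); precharges=7
Acc 10: bank2 row2 -> HIT
Acc 11: bank2 row2 -> HIT
Acc 12: bank1 row1 -> MISS (open row1); precharges=7
Acc 13: bank0 row0 -> HIT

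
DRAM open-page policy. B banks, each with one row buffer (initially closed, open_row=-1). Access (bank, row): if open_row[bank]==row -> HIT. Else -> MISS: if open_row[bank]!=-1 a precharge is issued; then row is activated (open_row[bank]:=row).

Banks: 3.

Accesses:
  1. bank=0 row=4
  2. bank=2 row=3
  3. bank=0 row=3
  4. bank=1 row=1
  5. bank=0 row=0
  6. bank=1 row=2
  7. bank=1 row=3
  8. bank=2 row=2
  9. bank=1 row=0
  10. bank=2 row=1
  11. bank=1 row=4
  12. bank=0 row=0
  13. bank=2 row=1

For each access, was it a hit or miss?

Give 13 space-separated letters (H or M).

Answer: M M M M M M M M M M M H H

Derivation:
Acc 1: bank0 row4 -> MISS (open row4); precharges=0
Acc 2: bank2 row3 -> MISS (open row3); precharges=0
Acc 3: bank0 row3 -> MISS (open row3); precharges=1
Acc 4: bank1 row1 -> MISS (open row1); precharges=1
Acc 5: bank0 row0 -> MISS (open row0); precharges=2
Acc 6: bank1 row2 -> MISS (open row2); precharges=3
Acc 7: bank1 row3 -> MISS (open row3); precharges=4
Acc 8: bank2 row2 -> MISS (open row2); precharges=5
Acc 9: bank1 row0 -> MISS (open row0); precharges=6
Acc 10: bank2 row1 -> MISS (open row1); precharges=7
Acc 11: bank1 row4 -> MISS (open row4); precharges=8
Acc 12: bank0 row0 -> HIT
Acc 13: bank2 row1 -> HIT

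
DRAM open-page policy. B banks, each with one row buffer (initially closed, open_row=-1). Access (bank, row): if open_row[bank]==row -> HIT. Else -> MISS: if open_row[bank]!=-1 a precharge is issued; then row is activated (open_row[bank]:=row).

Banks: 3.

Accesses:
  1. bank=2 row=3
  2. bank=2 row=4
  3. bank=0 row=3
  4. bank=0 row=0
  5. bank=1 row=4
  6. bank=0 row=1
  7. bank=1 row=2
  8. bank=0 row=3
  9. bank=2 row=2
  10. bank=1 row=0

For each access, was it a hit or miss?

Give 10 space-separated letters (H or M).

Answer: M M M M M M M M M M

Derivation:
Acc 1: bank2 row3 -> MISS (open row3); precharges=0
Acc 2: bank2 row4 -> MISS (open row4); precharges=1
Acc 3: bank0 row3 -> MISS (open row3); precharges=1
Acc 4: bank0 row0 -> MISS (open row0); precharges=2
Acc 5: bank1 row4 -> MISS (open row4); precharges=2
Acc 6: bank0 row1 -> MISS (open row1); precharges=3
Acc 7: bank1 row2 -> MISS (open row2); precharges=4
Acc 8: bank0 row3 -> MISS (open row3); precharges=5
Acc 9: bank2 row2 -> MISS (open row2); precharges=6
Acc 10: bank1 row0 -> MISS (open row0); precharges=7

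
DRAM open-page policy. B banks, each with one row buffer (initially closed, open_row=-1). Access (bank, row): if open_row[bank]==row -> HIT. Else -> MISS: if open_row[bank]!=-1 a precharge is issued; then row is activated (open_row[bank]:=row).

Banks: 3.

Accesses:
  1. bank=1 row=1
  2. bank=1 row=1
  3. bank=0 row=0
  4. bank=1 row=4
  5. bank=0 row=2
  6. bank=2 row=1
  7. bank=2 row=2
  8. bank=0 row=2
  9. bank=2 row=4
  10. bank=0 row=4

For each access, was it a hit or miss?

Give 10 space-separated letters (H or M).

Answer: M H M M M M M H M M

Derivation:
Acc 1: bank1 row1 -> MISS (open row1); precharges=0
Acc 2: bank1 row1 -> HIT
Acc 3: bank0 row0 -> MISS (open row0); precharges=0
Acc 4: bank1 row4 -> MISS (open row4); precharges=1
Acc 5: bank0 row2 -> MISS (open row2); precharges=2
Acc 6: bank2 row1 -> MISS (open row1); precharges=2
Acc 7: bank2 row2 -> MISS (open row2); precharges=3
Acc 8: bank0 row2 -> HIT
Acc 9: bank2 row4 -> MISS (open row4); precharges=4
Acc 10: bank0 row4 -> MISS (open row4); precharges=5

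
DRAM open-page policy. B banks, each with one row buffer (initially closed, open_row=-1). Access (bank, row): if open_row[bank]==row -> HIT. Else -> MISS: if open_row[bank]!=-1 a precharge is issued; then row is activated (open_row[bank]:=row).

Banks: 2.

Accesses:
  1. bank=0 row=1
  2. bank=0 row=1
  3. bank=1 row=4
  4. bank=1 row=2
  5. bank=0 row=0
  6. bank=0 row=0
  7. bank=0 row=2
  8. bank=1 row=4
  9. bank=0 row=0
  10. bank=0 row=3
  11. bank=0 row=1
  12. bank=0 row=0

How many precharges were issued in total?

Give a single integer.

Acc 1: bank0 row1 -> MISS (open row1); precharges=0
Acc 2: bank0 row1 -> HIT
Acc 3: bank1 row4 -> MISS (open row4); precharges=0
Acc 4: bank1 row2 -> MISS (open row2); precharges=1
Acc 5: bank0 row0 -> MISS (open row0); precharges=2
Acc 6: bank0 row0 -> HIT
Acc 7: bank0 row2 -> MISS (open row2); precharges=3
Acc 8: bank1 row4 -> MISS (open row4); precharges=4
Acc 9: bank0 row0 -> MISS (open row0); precharges=5
Acc 10: bank0 row3 -> MISS (open row3); precharges=6
Acc 11: bank0 row1 -> MISS (open row1); precharges=7
Acc 12: bank0 row0 -> MISS (open row0); precharges=8

Answer: 8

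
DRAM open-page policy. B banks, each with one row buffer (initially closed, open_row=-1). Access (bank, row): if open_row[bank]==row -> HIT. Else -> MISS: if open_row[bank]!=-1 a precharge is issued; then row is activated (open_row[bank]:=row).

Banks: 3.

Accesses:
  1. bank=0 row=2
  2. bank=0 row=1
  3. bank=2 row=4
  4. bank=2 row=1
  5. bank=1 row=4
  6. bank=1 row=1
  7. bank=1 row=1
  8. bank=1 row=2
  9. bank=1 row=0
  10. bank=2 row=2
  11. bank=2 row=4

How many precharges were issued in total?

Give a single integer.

Acc 1: bank0 row2 -> MISS (open row2); precharges=0
Acc 2: bank0 row1 -> MISS (open row1); precharges=1
Acc 3: bank2 row4 -> MISS (open row4); precharges=1
Acc 4: bank2 row1 -> MISS (open row1); precharges=2
Acc 5: bank1 row4 -> MISS (open row4); precharges=2
Acc 6: bank1 row1 -> MISS (open row1); precharges=3
Acc 7: bank1 row1 -> HIT
Acc 8: bank1 row2 -> MISS (open row2); precharges=4
Acc 9: bank1 row0 -> MISS (open row0); precharges=5
Acc 10: bank2 row2 -> MISS (open row2); precharges=6
Acc 11: bank2 row4 -> MISS (open row4); precharges=7

Answer: 7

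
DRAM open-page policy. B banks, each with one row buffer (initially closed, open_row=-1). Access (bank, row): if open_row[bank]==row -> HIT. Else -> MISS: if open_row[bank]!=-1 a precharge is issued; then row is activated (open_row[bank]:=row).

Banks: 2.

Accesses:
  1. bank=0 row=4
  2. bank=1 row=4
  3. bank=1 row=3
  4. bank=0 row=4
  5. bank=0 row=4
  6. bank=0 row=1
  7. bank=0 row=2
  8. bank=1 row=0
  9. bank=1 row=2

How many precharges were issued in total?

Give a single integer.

Answer: 5

Derivation:
Acc 1: bank0 row4 -> MISS (open row4); precharges=0
Acc 2: bank1 row4 -> MISS (open row4); precharges=0
Acc 3: bank1 row3 -> MISS (open row3); precharges=1
Acc 4: bank0 row4 -> HIT
Acc 5: bank0 row4 -> HIT
Acc 6: bank0 row1 -> MISS (open row1); precharges=2
Acc 7: bank0 row2 -> MISS (open row2); precharges=3
Acc 8: bank1 row0 -> MISS (open row0); precharges=4
Acc 9: bank1 row2 -> MISS (open row2); precharges=5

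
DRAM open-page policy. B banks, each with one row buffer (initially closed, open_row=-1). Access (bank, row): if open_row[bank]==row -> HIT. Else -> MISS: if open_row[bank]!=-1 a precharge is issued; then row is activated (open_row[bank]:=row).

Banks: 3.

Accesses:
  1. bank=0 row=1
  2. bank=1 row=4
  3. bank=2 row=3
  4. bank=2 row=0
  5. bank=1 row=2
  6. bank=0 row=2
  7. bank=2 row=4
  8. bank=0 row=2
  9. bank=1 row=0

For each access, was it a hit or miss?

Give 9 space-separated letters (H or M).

Answer: M M M M M M M H M

Derivation:
Acc 1: bank0 row1 -> MISS (open row1); precharges=0
Acc 2: bank1 row4 -> MISS (open row4); precharges=0
Acc 3: bank2 row3 -> MISS (open row3); precharges=0
Acc 4: bank2 row0 -> MISS (open row0); precharges=1
Acc 5: bank1 row2 -> MISS (open row2); precharges=2
Acc 6: bank0 row2 -> MISS (open row2); precharges=3
Acc 7: bank2 row4 -> MISS (open row4); precharges=4
Acc 8: bank0 row2 -> HIT
Acc 9: bank1 row0 -> MISS (open row0); precharges=5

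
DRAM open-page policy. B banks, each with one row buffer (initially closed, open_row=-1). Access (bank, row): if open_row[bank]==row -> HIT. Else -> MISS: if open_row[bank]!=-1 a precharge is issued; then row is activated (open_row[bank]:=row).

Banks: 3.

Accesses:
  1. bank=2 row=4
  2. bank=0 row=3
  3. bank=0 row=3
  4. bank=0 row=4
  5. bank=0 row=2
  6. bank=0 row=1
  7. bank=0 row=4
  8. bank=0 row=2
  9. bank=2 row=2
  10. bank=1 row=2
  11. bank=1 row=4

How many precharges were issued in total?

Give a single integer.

Acc 1: bank2 row4 -> MISS (open row4); precharges=0
Acc 2: bank0 row3 -> MISS (open row3); precharges=0
Acc 3: bank0 row3 -> HIT
Acc 4: bank0 row4 -> MISS (open row4); precharges=1
Acc 5: bank0 row2 -> MISS (open row2); precharges=2
Acc 6: bank0 row1 -> MISS (open row1); precharges=3
Acc 7: bank0 row4 -> MISS (open row4); precharges=4
Acc 8: bank0 row2 -> MISS (open row2); precharges=5
Acc 9: bank2 row2 -> MISS (open row2); precharges=6
Acc 10: bank1 row2 -> MISS (open row2); precharges=6
Acc 11: bank1 row4 -> MISS (open row4); precharges=7

Answer: 7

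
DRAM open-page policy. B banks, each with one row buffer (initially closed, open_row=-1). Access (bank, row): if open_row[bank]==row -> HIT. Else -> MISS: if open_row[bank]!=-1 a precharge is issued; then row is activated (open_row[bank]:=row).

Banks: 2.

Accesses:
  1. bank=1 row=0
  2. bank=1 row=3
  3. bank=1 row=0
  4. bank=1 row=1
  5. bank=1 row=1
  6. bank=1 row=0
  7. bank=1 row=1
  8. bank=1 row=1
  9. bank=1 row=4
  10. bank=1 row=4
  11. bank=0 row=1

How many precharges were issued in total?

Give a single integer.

Answer: 6

Derivation:
Acc 1: bank1 row0 -> MISS (open row0); precharges=0
Acc 2: bank1 row3 -> MISS (open row3); precharges=1
Acc 3: bank1 row0 -> MISS (open row0); precharges=2
Acc 4: bank1 row1 -> MISS (open row1); precharges=3
Acc 5: bank1 row1 -> HIT
Acc 6: bank1 row0 -> MISS (open row0); precharges=4
Acc 7: bank1 row1 -> MISS (open row1); precharges=5
Acc 8: bank1 row1 -> HIT
Acc 9: bank1 row4 -> MISS (open row4); precharges=6
Acc 10: bank1 row4 -> HIT
Acc 11: bank0 row1 -> MISS (open row1); precharges=6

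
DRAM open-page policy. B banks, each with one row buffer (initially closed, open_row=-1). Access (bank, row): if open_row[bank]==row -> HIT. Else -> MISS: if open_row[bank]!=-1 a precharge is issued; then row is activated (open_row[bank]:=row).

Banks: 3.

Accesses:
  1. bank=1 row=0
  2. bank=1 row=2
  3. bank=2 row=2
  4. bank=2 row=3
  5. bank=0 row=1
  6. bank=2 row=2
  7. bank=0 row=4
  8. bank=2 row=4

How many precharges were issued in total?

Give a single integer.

Answer: 5

Derivation:
Acc 1: bank1 row0 -> MISS (open row0); precharges=0
Acc 2: bank1 row2 -> MISS (open row2); precharges=1
Acc 3: bank2 row2 -> MISS (open row2); precharges=1
Acc 4: bank2 row3 -> MISS (open row3); precharges=2
Acc 5: bank0 row1 -> MISS (open row1); precharges=2
Acc 6: bank2 row2 -> MISS (open row2); precharges=3
Acc 7: bank0 row4 -> MISS (open row4); precharges=4
Acc 8: bank2 row4 -> MISS (open row4); precharges=5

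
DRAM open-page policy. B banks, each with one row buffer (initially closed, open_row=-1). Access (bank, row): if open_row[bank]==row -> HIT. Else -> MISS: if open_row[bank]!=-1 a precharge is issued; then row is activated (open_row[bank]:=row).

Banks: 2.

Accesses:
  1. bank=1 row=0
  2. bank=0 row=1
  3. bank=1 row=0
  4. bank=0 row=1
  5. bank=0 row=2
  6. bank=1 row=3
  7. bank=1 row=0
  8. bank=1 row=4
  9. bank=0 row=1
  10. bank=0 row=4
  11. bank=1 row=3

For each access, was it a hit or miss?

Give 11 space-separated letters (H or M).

Acc 1: bank1 row0 -> MISS (open row0); precharges=0
Acc 2: bank0 row1 -> MISS (open row1); precharges=0
Acc 3: bank1 row0 -> HIT
Acc 4: bank0 row1 -> HIT
Acc 5: bank0 row2 -> MISS (open row2); precharges=1
Acc 6: bank1 row3 -> MISS (open row3); precharges=2
Acc 7: bank1 row0 -> MISS (open row0); precharges=3
Acc 8: bank1 row4 -> MISS (open row4); precharges=4
Acc 9: bank0 row1 -> MISS (open row1); precharges=5
Acc 10: bank0 row4 -> MISS (open row4); precharges=6
Acc 11: bank1 row3 -> MISS (open row3); precharges=7

Answer: M M H H M M M M M M M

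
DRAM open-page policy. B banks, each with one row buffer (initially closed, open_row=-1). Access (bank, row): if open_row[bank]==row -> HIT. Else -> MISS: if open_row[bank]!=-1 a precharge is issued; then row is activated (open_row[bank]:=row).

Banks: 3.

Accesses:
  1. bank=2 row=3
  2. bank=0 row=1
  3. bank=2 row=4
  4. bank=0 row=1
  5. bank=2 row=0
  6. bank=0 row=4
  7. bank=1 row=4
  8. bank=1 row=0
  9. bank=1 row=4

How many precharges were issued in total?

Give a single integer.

Acc 1: bank2 row3 -> MISS (open row3); precharges=0
Acc 2: bank0 row1 -> MISS (open row1); precharges=0
Acc 3: bank2 row4 -> MISS (open row4); precharges=1
Acc 4: bank0 row1 -> HIT
Acc 5: bank2 row0 -> MISS (open row0); precharges=2
Acc 6: bank0 row4 -> MISS (open row4); precharges=3
Acc 7: bank1 row4 -> MISS (open row4); precharges=3
Acc 8: bank1 row0 -> MISS (open row0); precharges=4
Acc 9: bank1 row4 -> MISS (open row4); precharges=5

Answer: 5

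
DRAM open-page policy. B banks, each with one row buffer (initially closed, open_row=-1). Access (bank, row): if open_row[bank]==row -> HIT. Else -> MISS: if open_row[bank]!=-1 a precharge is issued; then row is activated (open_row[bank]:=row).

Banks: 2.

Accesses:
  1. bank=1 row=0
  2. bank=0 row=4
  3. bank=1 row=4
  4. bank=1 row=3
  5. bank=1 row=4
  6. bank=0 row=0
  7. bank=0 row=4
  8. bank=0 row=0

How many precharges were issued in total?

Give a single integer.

Answer: 6

Derivation:
Acc 1: bank1 row0 -> MISS (open row0); precharges=0
Acc 2: bank0 row4 -> MISS (open row4); precharges=0
Acc 3: bank1 row4 -> MISS (open row4); precharges=1
Acc 4: bank1 row3 -> MISS (open row3); precharges=2
Acc 5: bank1 row4 -> MISS (open row4); precharges=3
Acc 6: bank0 row0 -> MISS (open row0); precharges=4
Acc 7: bank0 row4 -> MISS (open row4); precharges=5
Acc 8: bank0 row0 -> MISS (open row0); precharges=6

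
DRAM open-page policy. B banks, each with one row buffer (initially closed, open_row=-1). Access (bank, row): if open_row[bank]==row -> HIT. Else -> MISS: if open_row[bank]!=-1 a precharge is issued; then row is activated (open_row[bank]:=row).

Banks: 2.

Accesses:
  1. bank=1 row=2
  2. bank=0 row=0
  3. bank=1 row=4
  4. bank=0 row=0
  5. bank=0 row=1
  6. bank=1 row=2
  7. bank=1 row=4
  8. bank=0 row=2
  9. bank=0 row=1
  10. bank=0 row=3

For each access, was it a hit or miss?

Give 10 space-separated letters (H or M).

Acc 1: bank1 row2 -> MISS (open row2); precharges=0
Acc 2: bank0 row0 -> MISS (open row0); precharges=0
Acc 3: bank1 row4 -> MISS (open row4); precharges=1
Acc 4: bank0 row0 -> HIT
Acc 5: bank0 row1 -> MISS (open row1); precharges=2
Acc 6: bank1 row2 -> MISS (open row2); precharges=3
Acc 7: bank1 row4 -> MISS (open row4); precharges=4
Acc 8: bank0 row2 -> MISS (open row2); precharges=5
Acc 9: bank0 row1 -> MISS (open row1); precharges=6
Acc 10: bank0 row3 -> MISS (open row3); precharges=7

Answer: M M M H M M M M M M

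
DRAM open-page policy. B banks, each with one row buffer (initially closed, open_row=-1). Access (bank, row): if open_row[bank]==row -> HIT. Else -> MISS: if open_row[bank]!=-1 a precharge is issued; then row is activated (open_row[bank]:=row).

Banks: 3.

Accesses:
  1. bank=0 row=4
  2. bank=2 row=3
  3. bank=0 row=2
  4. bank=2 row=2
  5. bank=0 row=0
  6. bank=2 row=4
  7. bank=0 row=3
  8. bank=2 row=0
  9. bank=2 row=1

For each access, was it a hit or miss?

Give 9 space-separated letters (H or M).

Acc 1: bank0 row4 -> MISS (open row4); precharges=0
Acc 2: bank2 row3 -> MISS (open row3); precharges=0
Acc 3: bank0 row2 -> MISS (open row2); precharges=1
Acc 4: bank2 row2 -> MISS (open row2); precharges=2
Acc 5: bank0 row0 -> MISS (open row0); precharges=3
Acc 6: bank2 row4 -> MISS (open row4); precharges=4
Acc 7: bank0 row3 -> MISS (open row3); precharges=5
Acc 8: bank2 row0 -> MISS (open row0); precharges=6
Acc 9: bank2 row1 -> MISS (open row1); precharges=7

Answer: M M M M M M M M M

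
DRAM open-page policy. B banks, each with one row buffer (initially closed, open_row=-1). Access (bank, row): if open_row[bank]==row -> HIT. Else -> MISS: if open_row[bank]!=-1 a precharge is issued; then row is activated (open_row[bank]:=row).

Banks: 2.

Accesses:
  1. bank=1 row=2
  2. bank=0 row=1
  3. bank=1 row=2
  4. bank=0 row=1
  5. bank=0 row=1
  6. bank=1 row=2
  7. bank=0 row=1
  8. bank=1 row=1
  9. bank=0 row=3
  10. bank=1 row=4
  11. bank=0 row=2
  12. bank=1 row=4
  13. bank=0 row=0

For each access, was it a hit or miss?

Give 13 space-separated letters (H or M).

Answer: M M H H H H H M M M M H M

Derivation:
Acc 1: bank1 row2 -> MISS (open row2); precharges=0
Acc 2: bank0 row1 -> MISS (open row1); precharges=0
Acc 3: bank1 row2 -> HIT
Acc 4: bank0 row1 -> HIT
Acc 5: bank0 row1 -> HIT
Acc 6: bank1 row2 -> HIT
Acc 7: bank0 row1 -> HIT
Acc 8: bank1 row1 -> MISS (open row1); precharges=1
Acc 9: bank0 row3 -> MISS (open row3); precharges=2
Acc 10: bank1 row4 -> MISS (open row4); precharges=3
Acc 11: bank0 row2 -> MISS (open row2); precharges=4
Acc 12: bank1 row4 -> HIT
Acc 13: bank0 row0 -> MISS (open row0); precharges=5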